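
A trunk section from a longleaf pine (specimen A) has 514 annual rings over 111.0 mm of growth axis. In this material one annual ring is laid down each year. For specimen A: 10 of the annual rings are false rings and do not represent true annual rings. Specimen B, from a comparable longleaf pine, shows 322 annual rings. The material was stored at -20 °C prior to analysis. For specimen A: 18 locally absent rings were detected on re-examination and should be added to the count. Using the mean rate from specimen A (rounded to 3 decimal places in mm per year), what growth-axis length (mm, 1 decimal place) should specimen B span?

Specimen A: after corrections the count is 514 − 10 + 18 = 522 annual rings.
A: 111.0 mm over 522 years gives 111.0 / 522 ≈ 0.213 mm/year.
B's length ≈ 0.213 × 322 = 68.6 mm.

68.6 mm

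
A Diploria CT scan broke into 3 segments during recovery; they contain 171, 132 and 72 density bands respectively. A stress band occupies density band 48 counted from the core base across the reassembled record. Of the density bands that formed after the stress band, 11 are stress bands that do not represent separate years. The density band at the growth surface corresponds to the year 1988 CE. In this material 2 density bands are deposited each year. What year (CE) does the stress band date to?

Total density bands = 171 + 132 + 72 = 375.
Between density band 48 and the growth surface there are 375 − 48 = 327 density bands.
Excluding 11 false density bands: 327 − 11 = 316.
With 2 density bands per year, 316 / 2 = 158 years.
Counting back 158 years from 1988 CE places the stress band in 1988 − 158 = 1830 CE.

1830 CE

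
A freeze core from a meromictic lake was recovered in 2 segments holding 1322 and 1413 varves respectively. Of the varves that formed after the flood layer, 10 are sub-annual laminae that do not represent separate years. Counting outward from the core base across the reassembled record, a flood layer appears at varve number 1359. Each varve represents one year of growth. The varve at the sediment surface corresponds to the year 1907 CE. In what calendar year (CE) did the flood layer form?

Total varves = 1322 + 1413 = 2735.
The flood layer sits at varve 1359 from the core base, so 2735 − 1359 = 1376 varves formed after it.
1376 − 10 false = 1366 true varves after the flood layer.
The varve at the sediment surface is 1907 CE, so the flood layer dates to 1907 − 1366 = 541 CE.

541 CE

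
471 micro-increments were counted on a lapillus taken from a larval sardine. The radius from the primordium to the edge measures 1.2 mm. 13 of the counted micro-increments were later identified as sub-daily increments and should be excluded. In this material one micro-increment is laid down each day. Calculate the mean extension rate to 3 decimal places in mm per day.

Correcting the raw count gives 471 − 13 = 458 true micro-increments.
Extension rate ≈ 1.2 / 458 = 0.003 mm per day.

0.003 mm per day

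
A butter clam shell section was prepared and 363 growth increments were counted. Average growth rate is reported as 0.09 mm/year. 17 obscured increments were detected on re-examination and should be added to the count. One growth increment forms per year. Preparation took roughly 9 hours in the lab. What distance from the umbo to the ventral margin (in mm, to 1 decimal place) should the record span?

Adjusted count: 363 + 17 = 380 growth increments.
Predicted length = 0.09 mm/year × 380 years = 34.2 mm.

34.2 mm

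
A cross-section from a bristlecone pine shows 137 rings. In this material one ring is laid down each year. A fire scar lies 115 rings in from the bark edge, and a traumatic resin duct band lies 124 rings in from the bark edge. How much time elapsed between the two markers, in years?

124 − 115 = 9 rings lie between the two events.
One ring per year makes the interval 9 years.

9 yr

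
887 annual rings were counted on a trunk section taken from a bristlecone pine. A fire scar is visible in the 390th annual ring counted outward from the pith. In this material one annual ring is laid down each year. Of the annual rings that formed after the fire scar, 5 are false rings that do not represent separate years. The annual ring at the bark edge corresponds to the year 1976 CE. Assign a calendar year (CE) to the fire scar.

1484 CE

887 − 390 = 497 annual rings lie beyond the fire scar toward the bark edge.
Removing the 5 false annual rings leaves 497 − 5 = 492 true annual rings beyond the fire scar.
Counting back 492 years from 1976 CE places the fire scar in 1976 − 492 = 1484 CE.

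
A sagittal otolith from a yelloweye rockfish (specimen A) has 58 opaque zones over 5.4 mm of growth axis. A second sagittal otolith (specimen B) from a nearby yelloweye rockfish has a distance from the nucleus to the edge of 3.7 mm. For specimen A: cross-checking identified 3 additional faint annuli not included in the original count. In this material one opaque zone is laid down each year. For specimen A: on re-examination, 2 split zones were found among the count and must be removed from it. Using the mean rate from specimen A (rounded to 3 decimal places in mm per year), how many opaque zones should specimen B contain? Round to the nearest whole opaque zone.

40 opaque zones

Specimen A: true opaque zone count = 58 − 2 + 3 = 59.
A: Mean rate = 5.4 mm / 59 years ≈ 0.092 mm/yr.
B spans 3.7 / 0.092 = 40.22 years ≈ 40 opaque zones.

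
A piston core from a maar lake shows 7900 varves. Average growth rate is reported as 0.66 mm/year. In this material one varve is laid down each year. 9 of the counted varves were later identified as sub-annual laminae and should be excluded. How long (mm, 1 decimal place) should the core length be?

True varve count = 7900 − 9 = 7891.
Predicted length = 0.66 mm/year × 7891 years = 5208.1 mm.

5208.1 mm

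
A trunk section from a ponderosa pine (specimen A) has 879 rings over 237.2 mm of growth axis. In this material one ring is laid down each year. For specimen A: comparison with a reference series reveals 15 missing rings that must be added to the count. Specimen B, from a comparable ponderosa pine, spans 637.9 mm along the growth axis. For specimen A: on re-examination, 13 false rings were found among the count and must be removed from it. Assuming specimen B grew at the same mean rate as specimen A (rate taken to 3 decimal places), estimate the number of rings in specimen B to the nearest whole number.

Specimen A: correcting the raw count gives 879 − 13 + 15 = 881 true rings.
A: 237.2 mm over 881 years gives 237.2 / 881 ≈ 0.269 mm/yr.
B spans 637.9 / 0.269 = 2371.38 years ≈ 2371 rings.

2371 rings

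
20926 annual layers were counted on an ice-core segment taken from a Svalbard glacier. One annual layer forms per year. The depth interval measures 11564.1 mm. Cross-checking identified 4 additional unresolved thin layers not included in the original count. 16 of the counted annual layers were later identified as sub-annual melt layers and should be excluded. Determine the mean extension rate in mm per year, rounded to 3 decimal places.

0.553 mm per year

After corrections the count is 20926 − 16 + 4 = 20914 annual layers.
11564.1 mm over 20914 years gives 11564.1 / 20914 ≈ 0.553 mm per year.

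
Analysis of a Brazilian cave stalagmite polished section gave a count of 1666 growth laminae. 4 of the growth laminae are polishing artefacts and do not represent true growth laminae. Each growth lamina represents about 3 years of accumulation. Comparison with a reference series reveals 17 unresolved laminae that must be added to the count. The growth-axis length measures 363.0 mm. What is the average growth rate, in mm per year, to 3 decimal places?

Correcting the raw count gives 1666 − 4 + 17 = 1679 true growth laminae.
1679 growth laminae at 3 years each span 1679 × 3 = 5037 years.
Extension rate ≈ 363.0 / 5037 = 0.072 mm per year.

0.072 mm per year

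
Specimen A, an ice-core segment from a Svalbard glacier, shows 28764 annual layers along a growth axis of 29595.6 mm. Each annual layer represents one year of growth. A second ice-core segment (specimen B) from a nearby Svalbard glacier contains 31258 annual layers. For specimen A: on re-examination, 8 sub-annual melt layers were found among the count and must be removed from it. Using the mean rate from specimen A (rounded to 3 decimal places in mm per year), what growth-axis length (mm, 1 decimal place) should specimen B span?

Specimen A: after corrections the count is 28764 − 8 = 28756 annual layers.
A: Extension rate ≈ 29595.6 / 28756 = 1.029 mm/yr.
Length of B = 1.029 × 31258 = 32164.5 mm.

32164.5 mm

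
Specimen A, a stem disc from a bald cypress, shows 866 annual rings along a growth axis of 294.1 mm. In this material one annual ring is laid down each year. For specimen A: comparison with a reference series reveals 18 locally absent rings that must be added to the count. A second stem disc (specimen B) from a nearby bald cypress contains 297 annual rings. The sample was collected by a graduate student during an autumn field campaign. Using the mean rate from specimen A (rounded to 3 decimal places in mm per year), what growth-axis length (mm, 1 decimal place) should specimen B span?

98.9 mm

Specimen A: correcting the raw count gives 866 + 18 = 884 true annual rings.
A: Extension rate ≈ 294.1 / 884 = 0.333 mm/year.
B's length ≈ 0.333 × 297 = 98.9 mm.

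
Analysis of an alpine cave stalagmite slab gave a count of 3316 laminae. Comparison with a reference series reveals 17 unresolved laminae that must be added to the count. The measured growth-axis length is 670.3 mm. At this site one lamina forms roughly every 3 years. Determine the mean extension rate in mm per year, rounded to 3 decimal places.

Correcting the raw count gives 3316 + 17 = 3333 true laminae.
At 3 years per lamina, 3333 × 3 = 9999 years.
Mean rate = 670.3 mm / 9999 years ≈ 0.067 mm per year.

0.067 mm per year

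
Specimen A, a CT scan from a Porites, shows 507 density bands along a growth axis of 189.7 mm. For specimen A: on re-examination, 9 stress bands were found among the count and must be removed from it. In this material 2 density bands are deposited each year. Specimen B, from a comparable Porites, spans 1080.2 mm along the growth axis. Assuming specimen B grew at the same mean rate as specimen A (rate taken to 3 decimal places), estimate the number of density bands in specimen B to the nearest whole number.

2835 density bands

Specimen A: after corrections the count is 507 − 9 = 498 density bands.
Specimen A: 498 density bands at 2 per year is 498 / 2 = 249 years.
A: Extension rate ≈ 189.7 / 249 = 0.762 mm/year.
Specimen B: 1080.2 mm / 0.762 mm per year = 1417.59 years; at 2 density bands per year that is 1417.59 × 2 ≈ 2835 density bands.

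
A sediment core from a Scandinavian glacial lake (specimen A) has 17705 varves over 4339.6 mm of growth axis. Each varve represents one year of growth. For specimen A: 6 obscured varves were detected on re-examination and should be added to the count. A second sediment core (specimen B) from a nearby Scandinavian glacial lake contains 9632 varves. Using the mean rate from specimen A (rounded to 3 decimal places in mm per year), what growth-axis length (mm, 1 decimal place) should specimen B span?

Specimen A: after corrections the count is 17705 + 6 = 17711 varves.
A: 4339.6 mm over 17711 years gives 4339.6 / 17711 ≈ 0.245 mm/yr.
Length of B = 0.245 × 9632 = 2359.8 mm.

2359.8 mm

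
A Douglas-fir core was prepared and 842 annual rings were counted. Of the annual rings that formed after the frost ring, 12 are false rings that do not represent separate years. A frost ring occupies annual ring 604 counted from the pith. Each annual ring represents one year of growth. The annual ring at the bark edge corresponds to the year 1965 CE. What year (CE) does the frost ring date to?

The frost ring sits at annual ring 604 from the pith, so 842 − 604 = 238 annual rings formed after it.
238 − 12 false = 226 true annual rings after the frost ring.
Counting back 226 years from 1965 CE places the frost ring in 1965 − 226 = 1739 CE.

1739 CE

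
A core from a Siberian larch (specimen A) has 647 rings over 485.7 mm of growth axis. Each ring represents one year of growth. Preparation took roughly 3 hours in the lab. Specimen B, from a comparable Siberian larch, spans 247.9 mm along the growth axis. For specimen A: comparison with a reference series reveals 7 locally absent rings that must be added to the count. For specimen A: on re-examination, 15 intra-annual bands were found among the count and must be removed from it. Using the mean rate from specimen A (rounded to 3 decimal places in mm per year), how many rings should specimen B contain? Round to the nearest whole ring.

Specimen A: true ring count = 647 − 15 + 7 = 639.
A: Extension rate ≈ 485.7 / 639 = 0.760 mm per year.
B spans 247.9 / 0.760 = 326.18 years ≈ 326 rings.

326 rings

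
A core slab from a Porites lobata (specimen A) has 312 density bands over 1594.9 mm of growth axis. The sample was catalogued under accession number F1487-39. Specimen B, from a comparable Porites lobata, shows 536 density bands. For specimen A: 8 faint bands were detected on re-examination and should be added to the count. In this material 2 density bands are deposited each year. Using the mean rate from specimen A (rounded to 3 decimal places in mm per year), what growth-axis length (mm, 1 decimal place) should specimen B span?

Specimen A: correcting the raw count gives 312 + 8 = 320 true density bands.
Specimen A: dividing by 2 density bands per year: 320 / 2 = 160 years.
A: 1594.9 mm over 160 years gives 1594.9 / 160 ≈ 9.968 mm/year.
Specimen B: dividing by 2 density bands per year: 536 / 2 = 268 years. B's length ≈ 9.968 × 268 = 2671.4 mm.

2671.4 mm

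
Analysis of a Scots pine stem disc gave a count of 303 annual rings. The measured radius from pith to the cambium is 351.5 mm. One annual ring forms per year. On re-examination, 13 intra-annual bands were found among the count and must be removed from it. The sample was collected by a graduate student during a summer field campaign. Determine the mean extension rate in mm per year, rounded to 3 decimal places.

1.212 mm per year

Correcting the raw count gives 303 − 13 = 290 true annual rings.
Extension rate ≈ 351.5 / 290 = 1.212 mm per year.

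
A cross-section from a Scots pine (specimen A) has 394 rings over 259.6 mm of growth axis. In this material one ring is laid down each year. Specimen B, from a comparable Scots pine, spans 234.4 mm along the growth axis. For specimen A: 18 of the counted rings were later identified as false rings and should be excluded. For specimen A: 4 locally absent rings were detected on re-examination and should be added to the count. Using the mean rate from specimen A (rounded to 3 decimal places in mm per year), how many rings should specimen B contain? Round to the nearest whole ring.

Specimen A: correcting the raw count gives 394 − 18 + 4 = 380 true rings.
A: Extension rate ≈ 259.6 / 380 = 0.683 mm/year.
B spans 234.4 / 0.683 = 343.19 years ≈ 343 rings.

343 rings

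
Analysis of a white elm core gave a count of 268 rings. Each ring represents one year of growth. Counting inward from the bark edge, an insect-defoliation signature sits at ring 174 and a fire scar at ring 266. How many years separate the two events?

92 years

The two markers are separated by 266 − 174 = 92 rings.
That is 92 years at one ring per year.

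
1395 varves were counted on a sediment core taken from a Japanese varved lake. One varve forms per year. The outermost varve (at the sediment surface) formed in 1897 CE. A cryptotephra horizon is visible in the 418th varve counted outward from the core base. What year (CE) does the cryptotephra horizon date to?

920 CE

1395 − 418 = 977 varves lie beyond the cryptotephra horizon toward the sediment surface.
The varve at the sediment surface is 1897 CE, so the cryptotephra horizon dates to 1897 − 977 = 920 CE.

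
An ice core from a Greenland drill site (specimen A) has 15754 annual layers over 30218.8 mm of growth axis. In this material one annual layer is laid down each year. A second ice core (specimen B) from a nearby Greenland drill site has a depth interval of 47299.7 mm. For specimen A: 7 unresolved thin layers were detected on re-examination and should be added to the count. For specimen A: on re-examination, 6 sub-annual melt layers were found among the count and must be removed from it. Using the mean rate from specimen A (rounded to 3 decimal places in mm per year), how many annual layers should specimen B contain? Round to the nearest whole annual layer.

Specimen A: true annual layer count = 15754 − 6 + 7 = 15755.
A: Extension rate ≈ 30218.8 / 15755 = 1.918 mm/year.
For B, 47299.7 / 1.918 = 24660.95 years ≈ 24661 annual layers.

24661 annual layers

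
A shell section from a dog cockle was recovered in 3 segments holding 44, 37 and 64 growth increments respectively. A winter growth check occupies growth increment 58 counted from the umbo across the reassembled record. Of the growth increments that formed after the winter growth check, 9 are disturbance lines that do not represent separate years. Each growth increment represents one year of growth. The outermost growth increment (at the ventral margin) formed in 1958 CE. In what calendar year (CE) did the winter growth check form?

Total growth increments = 44 + 37 + 64 = 145.
The winter growth check sits at growth increment 58 from the umbo, so 145 − 58 = 87 growth increments formed after it.
Excluding 9 false growth increments: 87 − 9 = 78.
Counting back 78 years from 1958 CE places the winter growth check in 1958 − 78 = 1880 CE.

1880 CE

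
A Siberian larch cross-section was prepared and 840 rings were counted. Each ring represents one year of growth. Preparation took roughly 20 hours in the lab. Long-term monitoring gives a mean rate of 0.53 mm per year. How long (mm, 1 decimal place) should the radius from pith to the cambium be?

The record spans 840 years at 0.53 mm per year.
840 years at 0.53 mm/year gives 0.53 × 840 = 445.2 mm.

445.2 mm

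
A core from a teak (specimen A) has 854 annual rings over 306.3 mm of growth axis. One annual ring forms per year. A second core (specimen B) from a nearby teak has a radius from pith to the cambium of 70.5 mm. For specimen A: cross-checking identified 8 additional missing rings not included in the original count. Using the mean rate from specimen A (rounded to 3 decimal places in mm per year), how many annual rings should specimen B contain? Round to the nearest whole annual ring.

Specimen A: after corrections the count is 854 + 8 = 862 annual rings.
A: Extension rate ≈ 306.3 / 862 = 0.355 mm per year.
For B, 70.5 / 0.355 = 198.59 years ≈ 199 annual rings.

199 annual rings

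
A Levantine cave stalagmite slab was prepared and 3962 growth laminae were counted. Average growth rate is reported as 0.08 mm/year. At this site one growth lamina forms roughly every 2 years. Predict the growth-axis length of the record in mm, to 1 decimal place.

Multiplying by 2 years per growth lamina: 3962 × 2 = 7924 years.
Length ≈ 0.08 × 7924 = 633.9 mm.

633.9 mm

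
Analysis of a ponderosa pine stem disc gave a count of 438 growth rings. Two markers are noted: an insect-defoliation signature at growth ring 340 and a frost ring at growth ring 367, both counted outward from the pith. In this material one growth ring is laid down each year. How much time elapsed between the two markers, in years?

The two markers are separated by 367 − 340 = 27 growth rings.
That is 27 years at one growth ring per year.

27 years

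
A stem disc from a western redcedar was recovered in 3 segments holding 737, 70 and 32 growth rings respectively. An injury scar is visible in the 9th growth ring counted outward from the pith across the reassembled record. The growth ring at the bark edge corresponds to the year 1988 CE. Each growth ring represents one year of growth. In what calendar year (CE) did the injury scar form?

1158 CE

Total growth rings = 737 + 70 + 32 = 839.
839 − 9 = 830 growth rings lie beyond the injury scar toward the bark edge.
1988 − 830 = 1158 CE.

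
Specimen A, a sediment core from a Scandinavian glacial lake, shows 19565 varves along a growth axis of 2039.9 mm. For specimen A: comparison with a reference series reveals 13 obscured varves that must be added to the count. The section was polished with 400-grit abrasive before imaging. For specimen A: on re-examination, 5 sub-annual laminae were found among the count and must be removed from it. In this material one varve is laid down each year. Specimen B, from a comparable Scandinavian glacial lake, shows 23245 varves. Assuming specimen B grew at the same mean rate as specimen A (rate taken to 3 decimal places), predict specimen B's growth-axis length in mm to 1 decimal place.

Specimen A: true varve count = 19565 − 5 + 13 = 19573.
A: Extension rate ≈ 2039.9 / 19573 = 0.104 mm/year.
For B, 0.104 mm/year × 23245 years = 2417.5 mm.

2417.5 mm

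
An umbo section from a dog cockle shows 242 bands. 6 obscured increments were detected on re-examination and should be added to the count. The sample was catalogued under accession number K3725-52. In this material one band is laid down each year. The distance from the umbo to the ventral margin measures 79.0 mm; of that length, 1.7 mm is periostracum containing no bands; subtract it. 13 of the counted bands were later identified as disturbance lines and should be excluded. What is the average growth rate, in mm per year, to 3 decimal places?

Adjusted count: 242 − 13 + 6 = 235 bands.
Net length = 79.0 − 1.7 = 77.3 mm.
Mean rate = 77.3 mm / 235 years ≈ 0.329 mm per year.

0.329 mm per year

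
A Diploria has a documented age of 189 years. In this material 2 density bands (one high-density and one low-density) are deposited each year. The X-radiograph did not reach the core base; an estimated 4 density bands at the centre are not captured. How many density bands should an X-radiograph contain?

374 density bands

189 years at 2 density bands per year gives 189 × 2 = 378 density bands.
Less the 4 uncaptured density bands: 378 − 4 = 374.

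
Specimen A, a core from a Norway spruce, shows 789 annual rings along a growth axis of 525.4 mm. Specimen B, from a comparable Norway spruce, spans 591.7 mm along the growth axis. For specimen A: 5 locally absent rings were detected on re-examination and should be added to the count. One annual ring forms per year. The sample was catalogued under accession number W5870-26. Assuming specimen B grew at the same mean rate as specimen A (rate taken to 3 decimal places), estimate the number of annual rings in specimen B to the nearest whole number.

Specimen A: adjusted count: 789 + 5 = 794 annual rings.
A: Extension rate ≈ 525.4 / 794 = 0.662 mm/year.
B spans 591.7 / 0.662 = 893.81 years ≈ 894 annual rings.

894 annual rings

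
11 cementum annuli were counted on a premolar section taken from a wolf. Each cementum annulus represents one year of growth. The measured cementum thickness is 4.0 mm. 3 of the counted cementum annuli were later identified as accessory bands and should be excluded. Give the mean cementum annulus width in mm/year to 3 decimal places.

0.500 mm/year

Adjusted count: 11 − 3 = 8 cementum annuli.
4.0 mm over 8 years gives 4.0 / 8 ≈ 0.500 mm/year.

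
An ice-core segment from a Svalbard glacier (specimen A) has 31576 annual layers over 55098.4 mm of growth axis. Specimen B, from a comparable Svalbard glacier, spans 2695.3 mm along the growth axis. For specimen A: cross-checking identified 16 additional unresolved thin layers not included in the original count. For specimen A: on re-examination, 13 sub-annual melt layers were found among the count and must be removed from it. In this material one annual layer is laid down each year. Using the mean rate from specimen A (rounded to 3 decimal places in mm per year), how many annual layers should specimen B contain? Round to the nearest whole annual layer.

Specimen A: after corrections the count is 31576 − 13 + 16 = 31579 annual layers.
A: 55098.4 mm over 31579 years gives 55098.4 / 31579 ≈ 1.745 mm/yr.
For B, 2695.3 / 1.745 = 1544.58 years ≈ 1545 annual layers.

1545 annual layers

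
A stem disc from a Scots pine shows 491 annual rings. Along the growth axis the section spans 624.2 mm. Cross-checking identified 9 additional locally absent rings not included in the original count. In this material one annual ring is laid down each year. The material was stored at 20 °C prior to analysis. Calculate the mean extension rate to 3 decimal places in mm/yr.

1.248 mm/yr

Adjusted count: 491 + 9 = 500 annual rings.
Extension rate ≈ 624.2 / 500 = 1.248 mm/yr.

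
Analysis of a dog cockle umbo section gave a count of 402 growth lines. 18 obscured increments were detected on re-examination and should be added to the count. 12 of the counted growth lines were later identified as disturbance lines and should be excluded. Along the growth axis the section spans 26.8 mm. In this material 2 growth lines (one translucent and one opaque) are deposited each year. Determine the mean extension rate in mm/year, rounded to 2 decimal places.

0.13 mm/year

Adjusted count: 402 − 12 + 18 = 408 growth lines.
408 growth lines at 2 per year is 408 / 2 = 204 years.
Mean rate = 26.8 mm / 204 years ≈ 0.13 mm/year.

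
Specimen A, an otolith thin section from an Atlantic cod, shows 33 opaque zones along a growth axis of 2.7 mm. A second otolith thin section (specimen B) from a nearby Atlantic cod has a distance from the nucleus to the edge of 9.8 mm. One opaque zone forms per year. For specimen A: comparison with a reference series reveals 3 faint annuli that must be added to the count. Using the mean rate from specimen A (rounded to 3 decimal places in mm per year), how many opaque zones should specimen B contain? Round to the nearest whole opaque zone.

Specimen A: true opaque zone count = 33 + 3 = 36.
A: Extension rate ≈ 2.7 / 36 = 0.075 mm/year.
B spans 9.8 / 0.075 = 130.67 years ≈ 131 opaque zones.

131 opaque zones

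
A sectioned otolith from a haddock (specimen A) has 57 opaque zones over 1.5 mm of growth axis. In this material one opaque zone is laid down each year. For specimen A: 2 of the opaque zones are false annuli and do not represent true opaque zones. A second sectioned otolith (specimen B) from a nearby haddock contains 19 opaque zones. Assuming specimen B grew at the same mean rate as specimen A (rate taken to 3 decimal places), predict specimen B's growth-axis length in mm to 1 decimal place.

Specimen A: after corrections the count is 57 − 2 = 55 opaque zones.
A: Extension rate ≈ 1.5 / 55 = 0.027 mm/year.
B's length ≈ 0.027 × 19 = 0.5 mm.

0.5 mm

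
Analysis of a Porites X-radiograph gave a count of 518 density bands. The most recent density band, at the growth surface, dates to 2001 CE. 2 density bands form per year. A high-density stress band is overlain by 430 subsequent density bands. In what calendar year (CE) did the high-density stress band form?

There are 430 density bands younger than the high-density stress band.
430 density bands at 2 per year is 430 / 2 = 215 years.
2001 − 215 = 1786 CE.

1786 CE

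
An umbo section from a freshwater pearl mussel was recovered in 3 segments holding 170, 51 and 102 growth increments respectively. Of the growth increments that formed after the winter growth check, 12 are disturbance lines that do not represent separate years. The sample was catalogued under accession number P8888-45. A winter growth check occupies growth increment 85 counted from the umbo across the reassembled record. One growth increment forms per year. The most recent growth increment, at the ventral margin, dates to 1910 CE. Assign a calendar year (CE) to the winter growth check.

1684 CE

Total growth increments = 170 + 51 + 102 = 323.
323 − 85 = 238 growth increments lie beyond the winter growth check toward the ventral margin.
Excluding 12 false growth increments: 238 − 12 = 226.
The growth increment at the ventral margin is 1910 CE, so the winter growth check dates to 1910 − 226 = 1684 CE.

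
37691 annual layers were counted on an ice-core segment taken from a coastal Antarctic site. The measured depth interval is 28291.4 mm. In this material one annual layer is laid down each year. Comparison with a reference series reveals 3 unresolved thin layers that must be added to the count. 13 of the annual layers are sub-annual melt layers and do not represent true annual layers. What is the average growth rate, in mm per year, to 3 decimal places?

True annual layer count = 37691 − 13 + 3 = 37681.
28291.4 mm over 37681 years gives 28291.4 / 37681 ≈ 0.751 mm per year.

0.751 mm per year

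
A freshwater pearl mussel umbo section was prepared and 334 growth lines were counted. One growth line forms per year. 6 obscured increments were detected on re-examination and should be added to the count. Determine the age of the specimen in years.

340 years

True growth line count = 334 + 6 = 340.
With a one-to-one growth line periodicity this is 340 years.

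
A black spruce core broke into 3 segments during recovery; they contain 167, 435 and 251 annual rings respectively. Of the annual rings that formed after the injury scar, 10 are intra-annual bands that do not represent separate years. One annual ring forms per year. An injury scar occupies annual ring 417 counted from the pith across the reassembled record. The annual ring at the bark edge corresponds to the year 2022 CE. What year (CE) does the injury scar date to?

Total annual rings = 167 + 435 + 251 = 853.
The injury scar sits at annual ring 417 from the pith, so 853 − 417 = 436 annual rings formed after it.
Excluding 10 false annual rings: 436 − 10 = 426.
2022 − 426 = 1596 CE.

1596 CE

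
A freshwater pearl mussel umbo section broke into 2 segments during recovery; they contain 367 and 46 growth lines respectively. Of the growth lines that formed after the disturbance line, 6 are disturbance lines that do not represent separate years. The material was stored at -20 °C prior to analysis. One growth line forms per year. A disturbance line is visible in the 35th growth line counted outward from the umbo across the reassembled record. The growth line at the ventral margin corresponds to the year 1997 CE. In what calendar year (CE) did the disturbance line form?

1625 CE

Total growth lines = 367 + 46 = 413.
Between growth line 35 and the ventral margin there are 413 − 35 = 378 growth lines.
Removing the 6 false growth lines leaves 378 − 6 = 372 true growth lines beyond the disturbance line.
Counting back 372 years from 1997 CE places the disturbance line in 1997 − 372 = 1625 CE.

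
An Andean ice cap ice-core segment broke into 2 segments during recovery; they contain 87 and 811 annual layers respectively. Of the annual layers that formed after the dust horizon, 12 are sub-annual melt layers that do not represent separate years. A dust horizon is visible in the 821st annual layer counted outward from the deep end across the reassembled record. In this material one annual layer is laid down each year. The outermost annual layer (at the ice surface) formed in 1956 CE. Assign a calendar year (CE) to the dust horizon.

Total annual layers = 87 + 811 = 898.
The dust horizon sits at annual layer 821 from the deep end, so 898 − 821 = 77 annual layers formed after it.
Excluding 12 false annual layers: 77 − 12 = 65.
Counting back 65 years from 1956 CE places the dust horizon in 1956 − 65 = 1891 CE.

1891 CE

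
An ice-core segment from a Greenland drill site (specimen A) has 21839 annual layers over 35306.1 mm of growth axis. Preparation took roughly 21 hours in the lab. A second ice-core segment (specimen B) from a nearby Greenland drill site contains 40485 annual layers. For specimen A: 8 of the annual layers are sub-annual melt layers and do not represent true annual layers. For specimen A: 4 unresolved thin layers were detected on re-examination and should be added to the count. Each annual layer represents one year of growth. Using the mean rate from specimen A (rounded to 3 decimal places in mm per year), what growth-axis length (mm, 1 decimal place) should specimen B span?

65464.2 mm

Specimen A: after corrections the count is 21839 − 8 + 4 = 21835 annual layers.
A: 35306.1 mm over 21835 years gives 35306.1 / 21835 ≈ 1.617 mm per year.
For B, 1.617 mm/year × 40485 years = 65464.2 mm.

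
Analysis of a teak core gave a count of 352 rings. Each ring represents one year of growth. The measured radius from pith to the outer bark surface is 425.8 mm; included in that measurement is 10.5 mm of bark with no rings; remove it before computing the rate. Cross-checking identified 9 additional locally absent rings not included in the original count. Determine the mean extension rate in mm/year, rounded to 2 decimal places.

1.15 mm/year

After corrections the count is 352 + 9 = 361 rings.
Removing the 10.5 mm offcut leaves 425.8 − 10.5 = 415.3 mm.
415.3 mm over 361 years gives 415.3 / 361 ≈ 1.15 mm/year.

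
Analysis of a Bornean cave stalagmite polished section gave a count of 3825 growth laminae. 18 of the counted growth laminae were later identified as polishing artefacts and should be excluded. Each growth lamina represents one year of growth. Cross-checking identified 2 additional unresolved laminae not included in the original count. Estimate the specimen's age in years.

3809 yr

Correcting the raw count gives 3825 − 18 + 2 = 3809 true growth laminae.
At one growth lamina per year, that is 3809 years.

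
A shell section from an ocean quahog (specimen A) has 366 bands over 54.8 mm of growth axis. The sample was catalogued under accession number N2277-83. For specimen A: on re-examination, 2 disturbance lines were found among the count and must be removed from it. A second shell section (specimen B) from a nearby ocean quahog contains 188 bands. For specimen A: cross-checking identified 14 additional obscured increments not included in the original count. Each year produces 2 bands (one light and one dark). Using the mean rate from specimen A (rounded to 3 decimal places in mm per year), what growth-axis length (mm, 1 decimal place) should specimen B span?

27.3 mm

Specimen A: after corrections the count is 366 − 2 + 14 = 378 bands.
Specimen A: with 2 bands per year, 378 / 2 = 189 years.
A: Mean rate = 54.8 mm / 189 years ≈ 0.290 mm/year.
Specimen B: dividing by 2 bands per year: 188 / 2 = 94 years. Length of B = 0.290 × 94 = 27.3 mm.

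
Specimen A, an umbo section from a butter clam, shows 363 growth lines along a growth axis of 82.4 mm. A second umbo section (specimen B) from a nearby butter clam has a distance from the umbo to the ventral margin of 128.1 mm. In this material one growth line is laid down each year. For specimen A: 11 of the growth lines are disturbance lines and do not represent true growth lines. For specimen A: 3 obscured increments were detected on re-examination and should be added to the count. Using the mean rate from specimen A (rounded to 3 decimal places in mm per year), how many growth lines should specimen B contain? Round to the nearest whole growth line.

552 growth lines

Specimen A: adjusted count: 363 − 11 + 3 = 355 growth lines.
A: 82.4 mm over 355 years gives 82.4 / 355 ≈ 0.232 mm/year.
B spans 128.1 / 0.232 = 552.16 years ≈ 552 growth lines.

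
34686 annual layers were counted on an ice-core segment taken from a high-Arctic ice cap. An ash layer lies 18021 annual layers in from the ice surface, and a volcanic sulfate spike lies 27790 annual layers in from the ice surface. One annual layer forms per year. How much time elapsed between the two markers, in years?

9769 years

27790 − 18021 = 9769 annual layers lie between the two events.
One annual layer per year makes the interval 9769 years.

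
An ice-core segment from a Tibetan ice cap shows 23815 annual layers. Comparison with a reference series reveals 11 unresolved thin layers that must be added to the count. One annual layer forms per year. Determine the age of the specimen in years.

23826 years

True annual layer count = 23815 + 11 = 23826.
One annual layer per year makes the duration 23826 years.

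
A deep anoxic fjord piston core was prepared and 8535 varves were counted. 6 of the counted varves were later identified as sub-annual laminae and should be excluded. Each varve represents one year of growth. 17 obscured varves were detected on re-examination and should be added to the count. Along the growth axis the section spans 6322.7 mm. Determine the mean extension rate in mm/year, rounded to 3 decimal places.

After corrections the count is 8535 − 6 + 17 = 8546 varves.
6322.7 mm over 8546 years gives 6322.7 / 8546 ≈ 0.740 mm/year.

0.740 mm/year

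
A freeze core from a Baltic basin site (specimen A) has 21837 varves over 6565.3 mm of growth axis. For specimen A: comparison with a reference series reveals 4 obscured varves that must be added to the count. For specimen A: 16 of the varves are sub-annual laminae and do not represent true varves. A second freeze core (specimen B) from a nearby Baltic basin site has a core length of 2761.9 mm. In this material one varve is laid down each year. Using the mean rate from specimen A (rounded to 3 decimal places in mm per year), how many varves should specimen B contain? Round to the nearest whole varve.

9176 varves

Specimen A: correcting the raw count gives 21837 − 16 + 4 = 21825 true varves.
A: 6565.3 mm over 21825 years gives 6565.3 / 21825 ≈ 0.301 mm/year.
B spans 2761.9 / 0.301 = 9175.75 years ≈ 9176 varves.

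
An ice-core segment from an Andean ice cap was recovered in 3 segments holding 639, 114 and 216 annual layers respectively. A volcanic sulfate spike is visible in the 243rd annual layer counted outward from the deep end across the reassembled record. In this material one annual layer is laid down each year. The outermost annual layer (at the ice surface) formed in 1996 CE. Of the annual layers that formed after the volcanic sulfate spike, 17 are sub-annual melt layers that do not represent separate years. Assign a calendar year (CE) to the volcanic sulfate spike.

Total annual layers = 639 + 114 + 216 = 969.
969 − 243 = 726 annual layers lie beyond the volcanic sulfate spike toward the ice surface.
726 − 17 false = 709 true annual layers after the volcanic sulfate spike.
The annual layer at the ice surface is 1996 CE, so the volcanic sulfate spike dates to 1996 − 709 = 1287 CE.

1287 CE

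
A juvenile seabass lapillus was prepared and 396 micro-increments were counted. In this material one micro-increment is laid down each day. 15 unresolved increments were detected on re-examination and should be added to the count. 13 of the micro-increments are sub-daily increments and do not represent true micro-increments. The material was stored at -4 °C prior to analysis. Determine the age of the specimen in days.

Adjusted count: 396 − 13 + 15 = 398 micro-increments.
One micro-increment per day makes the duration 398 days.

398 d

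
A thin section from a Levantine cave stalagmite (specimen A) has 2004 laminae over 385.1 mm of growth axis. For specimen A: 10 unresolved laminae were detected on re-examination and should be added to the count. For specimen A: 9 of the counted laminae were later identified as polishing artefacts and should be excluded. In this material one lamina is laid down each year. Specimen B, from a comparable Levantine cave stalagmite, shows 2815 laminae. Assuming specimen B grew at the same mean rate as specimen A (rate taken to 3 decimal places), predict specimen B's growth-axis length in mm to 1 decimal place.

Specimen A: after corrections the count is 2004 − 9 + 10 = 2005 laminae.
A: Extension rate ≈ 385.1 / 2005 = 0.192 mm/yr.
For B, 0.192 mm/year × 2815 years = 540.5 mm.

540.5 mm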